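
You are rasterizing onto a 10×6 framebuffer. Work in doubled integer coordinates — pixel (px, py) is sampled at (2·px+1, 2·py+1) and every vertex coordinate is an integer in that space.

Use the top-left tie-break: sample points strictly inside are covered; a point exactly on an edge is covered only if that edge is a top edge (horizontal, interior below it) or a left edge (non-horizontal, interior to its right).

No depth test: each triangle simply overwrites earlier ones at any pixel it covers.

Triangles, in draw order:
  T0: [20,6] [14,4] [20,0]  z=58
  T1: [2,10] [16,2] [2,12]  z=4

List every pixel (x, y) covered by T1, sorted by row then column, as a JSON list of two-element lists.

T0:
  2·area = 36
  edge (20, 6)→(14, 4): d=(-6,-2) top-left  bias=+0
  edge (14, 4)→(20, 0): d=(6,-4) top-left  bias=+0
  edge (20, 0)→(20, 6): d=(0,6) right/bottom  bias=-1
    (2,0)@(5, 1): e=[0,-54,90] → ·  [on edge]
    (9,0)@(19, 1): e=[28,2,6] → █
    (5,1)@(11, 3): e=[0,-18,54] → ·  [on edge]
    (8,1)@(17, 3): e=[12,6,18] → █
    (8,2)@(17, 5): e=[0,18,18] → █  [on edge]
    (8,3)@(17, 7): e=[-12,30,18] → ·
    (9,3)@(19, 7): e=[-8,38,6] → ·
  covered (5 px):
    · · · · · · · · · █
    · · · · · · · · █ █
    · · · · · · · · █ █
    · · · · · · · · · ·
    · · · · · · · · · ·
    · · · · · · · · · ·
T1:
  2·area = 28
  edge (2, 10)→(16, 2): d=(14,-8) top-left  bias=+0
  edge (16, 2)→(2, 12): d=(-14,10) right/bottom  bias=-1
  edge (2, 12)→(2, 10): d=(0,-2) top-left  bias=+0
    (5,2)@(11, 5): e=[2,8,18] → █
    (6,2)@(13, 5): e=[18,-12,22] → ·
    (4,3)@(9, 7): e=[14,0,14] → ·  [on edge]
    (5,3)@(11, 7): e=[30,-20,18] → ·
    (2,4)@(5, 9): e=[10,12,6] → █
    (3,4)@(7, 9): e=[26,-8,10] → ·
    (1,5)@(3, 11): e=[22,4,2] → █
    (2,5)@(5, 11): e=[38,-16,6] → ·
  covered (3 px):
    · · · · · · · · · ·
    · · · · · · · · · ·
    · · · · · █ · · · ·
    · · · · · · · · · ·
    · · █ · · · · · · ·
    · █ · · · · · · · ·

Result: [[5,2],[2,4],[1,5]]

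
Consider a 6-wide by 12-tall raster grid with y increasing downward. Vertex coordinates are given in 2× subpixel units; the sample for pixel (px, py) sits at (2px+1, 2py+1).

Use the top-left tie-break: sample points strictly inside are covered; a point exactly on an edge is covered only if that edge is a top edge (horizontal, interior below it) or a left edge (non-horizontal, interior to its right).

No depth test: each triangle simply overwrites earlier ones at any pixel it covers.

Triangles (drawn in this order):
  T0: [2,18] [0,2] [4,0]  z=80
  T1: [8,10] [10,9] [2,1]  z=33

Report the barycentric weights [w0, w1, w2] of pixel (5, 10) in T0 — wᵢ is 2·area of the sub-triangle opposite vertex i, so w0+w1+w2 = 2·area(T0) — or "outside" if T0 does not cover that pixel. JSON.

T0:
  2·area = 68
  edge (2, 18)→(0, 2): d=(-2,-16) top-left  bias=+0
  edge (0, 2)→(4, 0): d=(4,-2) top-left  bias=+0
  edge (4, 0)→(2, 18): d=(-2,18) right/bottom  bias=-1
    (1,0)@(3, 1): e=[50,2,16] → X
    (2,0)@(5, 1): e=[82,6,-20] → .
    (0,1)@(1, 3): e=[14,6,48] → X
    (2,1)@(5, 3): e=[78,14,-24] → .
    (0,2)@(1, 5): e=[10,14,44] → X
    (2,2)@(5, 5): e=[74,22,-28] → .
    (0,3)@(1, 7): e=[6,22,40] → X
    (2,3)@(5, 7): e=[70,30,-32] → .
    (0,4)@(1, 9): e=[2,30,36] → X
    (1,4)@(3, 9): e=[34,34,0] → .  [on edge]
    (0,5)@(1, 11): e=[-2,38,32] → .
  covered (8 px):
    . X . . . .
    X X . . . .
    X X . . . .
    X X . . . .
    X . . . . .
    . . . . . .
    . . . . . .
    . . . . . .
    . . . . . .
    . . . . . .
    . . . . . .
    . . . . . .
T1:
  2·area = 24  (B↔C swapped to make it positive)
  edge (8, 10)→(2, 1): d=(-6,-9) top-left  bias=+0
  edge (2, 1)→(10, 9): d=(8,8) right/bottom  bias=-1
  edge (10, 9)→(8, 10): d=(-2,1) right/bottom  bias=-1
    (2,2)@(5, 5): e=[3,8,13] → X
    (3,2)@(7, 5): e=[21,-8,11] → .
    (2,3)@(5, 7): e=[-9,24,9] → .
    (3,3)@(7, 7): e=[9,8,7] → X
    (4,3)@(9, 7): e=[27,-8,5] → .
    (3,4)@(7, 9): e=[-3,24,3] → .
    (4,4)@(9, 9): e=[15,8,1] → X
    (5,4)@(11, 9): e=[33,-8,-1] → .
    (4,5)@(9, 11): e=[3,24,-3] → .
  covered (3 px):
    . . . . . .
    . . . . . .
    . . X . . .
    . . . X . .
    . . . . X .
    . . . . . .
    . . . . . .
    . . . . . .
    . . . . . .
    . . . . . .
    . . . . . .
    . . . . . .

Final: "outside"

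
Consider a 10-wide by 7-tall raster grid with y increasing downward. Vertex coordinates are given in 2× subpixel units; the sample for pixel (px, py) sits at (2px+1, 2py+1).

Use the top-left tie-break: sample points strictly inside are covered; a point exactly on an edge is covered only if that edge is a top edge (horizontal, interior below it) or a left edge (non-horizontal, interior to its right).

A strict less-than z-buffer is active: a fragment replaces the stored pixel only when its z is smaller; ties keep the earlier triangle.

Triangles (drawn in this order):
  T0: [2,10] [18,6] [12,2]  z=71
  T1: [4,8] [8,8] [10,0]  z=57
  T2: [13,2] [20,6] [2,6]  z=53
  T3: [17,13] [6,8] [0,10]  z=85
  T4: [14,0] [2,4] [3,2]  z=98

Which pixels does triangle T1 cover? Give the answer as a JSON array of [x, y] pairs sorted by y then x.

T0:
  2·area = 88  (B↔C swapped to make it positive)
  edge (2, 10)→(12, 2): d=(10,-8) top-left  bias=+0
  edge (12, 2)→(18, 6): d=(6,4) right/bottom  bias=-1
  edge (18, 6)→(2, 10): d=(-16,4) right/bottom  bias=-1
    (5,1)@(11, 3): e=[2,10,76] → █
    (6,1)@(13, 3): e=[18,2,68] → █
    (7,1)@(15, 3): e=[34,-6,60] → ·
    (4,2)@(9, 5): e=[6,30,52] → █
    (7,2)@(15, 5): e=[54,6,28] → █
    (8,2)@(17, 5): e=[70,-2,20] → ·
    (3,3)@(7, 7): e=[10,50,28] → █
    (7,3)@(15, 7): e=[74,18,-4] → ·
    (2,4)@(5, 9): e=[14,70,4] → █
    (3,4)@(7, 9): e=[30,62,-4] → ·
    (4,4)@(9, 9): e=[46,54,-12] → ·
    (5,4)@(11, 9): e=[62,46,-20] → ·
  covered (11 px):
    · · · · · · · · · ·
    · · · · · █ █ · · ·
    · · · · █ █ █ █ · ·
    · · · █ █ █ █ · · ·
    · · █ · · · · · · ·
    · · · · · · · · · ·
    · · · · · · · · · ·
T1:
  2·area = 32  (B↔C swapped to make it positive)
  edge (4, 8)→(10, 0): d=(6,-8) top-left  bias=+0
  edge (10, 0)→(8, 8): d=(-2,8) right/bottom  bias=-1
  edge (8, 8)→(4, 8): d=(-4,0) right/bottom  bias=-1
    (4,1)@(9, 3): e=[10,2,20] → █
    (5,1)@(11, 3): e=[26,-14,20] → ·
    (3,2)@(7, 5): e=[6,14,12] → █
    (4,2)@(9, 5): e=[22,-2,12] → ·
    (2,3)@(5, 7): e=[2,26,4] → █
    (4,3)@(9, 7): e=[34,-6,4] → ·
    (2,4)@(5, 9): e=[14,22,-4] → ·
    (3,4)@(7, 9): e=[30,6,-4] → ·
  covered (4 px):
    · · · · · · · · · ·
    · · · · █ · · · · ·
    · · · █ · · · · · ·
    · · █ █ · · · · · ·
    · · · · · · · · · ·
    · · · · · · · · · ·
    · · · · · · · · · ·
T2:
  2·area = 72
  edge (13, 2)→(20, 6): d=(7,4) right/bottom  bias=-1
  edge (20, 6)→(2, 6): d=(-18,0) right/bottom  bias=-1
  edge (2, 6)→(13, 2): d=(11,-4) top-left  bias=+0
    (5,1)@(11, 3): e=[15,54,3] → █
    (6,1)@(13, 3): e=[7,54,11] → █
    (7,1)@(15, 3): e=[-1,54,19] → ·
    (2,2)@(5, 5): e=[53,18,1] → █
    (3,2)@(7, 5): e=[45,18,9] → █
    (4,2)@(9, 5): e=[37,18,17] → █
    (7,2)@(15, 5): e=[13,18,41] → █
    (8,2)@(17, 5): e=[5,18,49] → █
    (9,2)@(19, 5): e=[-3,18,57] → ·
    (2,3)@(5, 7): e=[67,-18,23] → ·
    (3,3)@(7, 7): e=[59,-18,31] → ·
    (4,3)@(9, 7): e=[51,-18,39] → ·
  covered (9 px):
    · · · · · · · · · ·
    · · · · · █ █ · · ·
    · · █ █ █ █ █ █ █ ·
    · · · · · · · · · ·
    · · · · · · · · · ·
    · · · · · · · · · ·
    · · · · · · · · · ·
T3:
  2·area = 52  (B↔C swapped to make it positive)
  edge (17, 13)→(0, 10): d=(-17,-3) top-left  bias=+0
  edge (0, 10)→(6, 8): d=(6,-2) top-left  bias=+0
  edge (6, 8)→(17, 13): d=(11,5) right/bottom  bias=-1
    (7,2)@(15, 5): e=[130,0,-78] → ·  [on edge]
    (4,3)@(9, 7): e=[78,0,-26] → ·  [on edge]
    (1,4)@(3, 9): e=[26,0,26] → █  [on edge]
    (2,4)@(5, 9): e=[32,4,16] → █
    (3,4)@(7, 9): e=[38,8,6] → █
    (4,4)@(9, 9): e=[44,12,-4] → ·
    (1,5)@(3, 11): e=[-8,12,48] → ·
    (2,5)@(5, 11): e=[-2,16,38] → ·
    (3,5)@(7, 11): e=[4,20,28] → █
    (4,5)@(9, 11): e=[10,24,18] → █
    (5,5)@(11, 11): e=[16,28,8] → █
    (6,5)@(13, 11): e=[22,32,-2] → ·
    (8,6)@(17, 13): e=[0,52,0] → ·  [on edge]
  covered (6 px):
    · · · · · · · · · ·
    · · · · · · · · · ·
    · · · · · · · · · ·
    · · · · · · · · · ·
    · █ █ █ · · · · · ·
    · · · █ █ █ · · · ·
    · · · · · · · · · ·
T4:
  2·area = 20
  edge (14, 0)→(2, 4): d=(-12,4) right/bottom  bias=-1
  edge (2, 4)→(3, 2): d=(1,-2) top-left  bias=+0
  edge (3, 2)→(14, 0): d=(11,-2) top-left  bias=+0
    (4,0)@(9, 1): e=[8,11,1] → █
    (5,0)@(11, 1): e=[0,15,5] → ·  [on edge]
    (1,1)@(3, 3): e=[8,1,11] → █
    (2,1)@(5, 3): e=[0,5,15] → ·  [on edge]
    (4,1)@(9, 3): e=[-16,13,23] → ·
    (1,2)@(3, 5): e=[-16,3,33] → ·
  covered (2 px):
    · · · · █ · · · · ·
    · █ · · · · · · · ·
    · · · · · · · · · ·
    · · · · · · · · · ·
    · · · · · · · · · ·
    · · · · · · · · · ·
    · · · · · · · · · ·

Result: [[4,1],[3,2],[2,3],[3,3]]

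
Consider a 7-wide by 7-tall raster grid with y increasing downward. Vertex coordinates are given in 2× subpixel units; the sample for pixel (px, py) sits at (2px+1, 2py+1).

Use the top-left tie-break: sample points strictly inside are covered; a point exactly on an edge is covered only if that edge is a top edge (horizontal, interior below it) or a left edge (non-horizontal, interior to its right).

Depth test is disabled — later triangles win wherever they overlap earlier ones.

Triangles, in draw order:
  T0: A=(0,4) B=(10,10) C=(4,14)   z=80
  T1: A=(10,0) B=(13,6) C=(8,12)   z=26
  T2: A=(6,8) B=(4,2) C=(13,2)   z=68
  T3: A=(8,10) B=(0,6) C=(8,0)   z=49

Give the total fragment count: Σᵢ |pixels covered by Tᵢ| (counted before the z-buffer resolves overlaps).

T0:
  2·area = 76
  edge (0, 4)→(10, 10): d=(10,6) right/bottom  bias=-1
  edge (10, 10)→(4, 14): d=(-6,4) right/bottom  bias=-1
  edge (4, 14)→(0, 4): d=(-4,-10) top-left  bias=+0
    (0,2)@(1, 5): e=[4,66,6] → #
    (1,2)@(3, 5): e=[-8,58,26] → ·
    (0,3)@(1, 7): e=[24,54,-2] → ·
    (1,3)@(3, 7): e=[12,46,18] → #
    (2,3)@(5, 7): e=[0,38,38] → ·  [on edge]
    (1,4)@(3, 9): e=[32,34,10] → #
    (2,4)@(5, 9): e=[20,26,30] → #
    (3,4)@(7, 9): e=[8,18,50] → #
    (4,4)@(9, 9): e=[-4,10,70] → ·
    (1,5)@(3, 11): e=[52,22,2] → #
    (4,5)@(9, 11): e=[16,-2,62] → ·
    (1,6)@(3, 13): e=[72,10,-6] → ·
  covered (9 px):
    · · · · · · ·
    · · · · · · ·
    # · · · · · ·
    · # · · · · ·
    · # # # · · ·
    · # # # · · ·
    · · # · · · ·
T1:
  2·area = 48
  edge (10, 0)→(13, 6): d=(3,6) right/bottom  bias=-1
  edge (13, 6)→(8, 12): d=(-5,6) right/bottom  bias=-1
  edge (8, 12)→(10, 0): d=(2,-12) top-left  bias=+0
    (5,1)@(11, 3): e=[3,27,18] → #
    (6,1)@(13, 3): e=[-9,15,42] → ·
    (5,2)@(11, 5): e=[9,17,22] → #
    (6,2)@(13, 5): e=[-3,5,46] → ·
    (4,3)@(9, 7): e=[27,19,2] → #
    (6,3)@(13, 7): e=[3,-5,50] → ·
    (4,4)@(9, 9): e=[33,9,6] → #
    (5,4)@(11, 9): e=[21,-3,30] → ·
    (4,5)@(9, 11): e=[39,-1,10] → ·
  covered (5 px):
    · · · · · · ·
    · · · · · # ·
    · · · · · # ·
    · · · · # # ·
    · · · · # · ·
    · · · · · · ·
    · · · · · · ·
T2:
  2·area = 54
  edge (6, 8)→(4, 2): d=(-2,-6) top-left  bias=+0
  edge (4, 2)→(13, 2): d=(9,0) top-left  bias=+0
  edge (13, 2)→(6, 8): d=(-7,6) right/bottom  bias=-1
    (2,1)@(5, 3): e=[4,9,41] → #
    (3,1)@(7, 3): e=[16,9,29] → #
    (4,1)@(9, 3): e=[28,9,17] → #
    (5,1)@(11, 3): e=[40,9,5] → #
    (6,1)@(13, 3): e=[52,9,-7] → ·
    (2,2)@(5, 5): e=[0,27,27] → #  [on edge]
    (5,2)@(11, 5): e=[36,27,-9] → ·
    (2,3)@(5, 7): e=[-4,45,13] → ·
    (3,3)@(7, 7): e=[8,45,1] → #
    (4,3)@(9, 7): e=[20,45,-11] → ·
    (3,4)@(7, 9): e=[4,63,-13] → ·
    (3,5)@(7, 11): e=[0,81,-27] → ·  [on edge]
  covered (8 px):
    · · · · · · ·
    · · # # # # ·
    · · # # # · ·
    · · · # · · ·
    · · · · · · ·
    · · · · · · ·
    · · · · · · ·
T3:
  2·area = 80
  edge (8, 10)→(0, 6): d=(-8,-4) top-left  bias=+0
  edge (0, 6)→(8, 0): d=(8,-6) top-left  bias=+0
  edge (8, 0)→(8, 10): d=(0,10) right/bottom  bias=-1
    (3,0)@(7, 1): e=[68,2,10] → #
    (4,0)@(9, 1): e=[76,14,-10] → ·
    (2,1)@(5, 3): e=[44,6,30] → #
    (4,1)@(9, 3): e=[60,30,-10] → ·
    (1,2)@(3, 5): e=[20,10,50] → #
    (4,2)@(9, 5): e=[44,46,-10] → ·
    (1,3)@(3, 7): e=[4,26,50] → #
    (4,3)@(9, 7): e=[28,62,-10] → ·
    (1,4)@(3, 9): e=[-12,42,50] → ·
    (2,4)@(5, 9): e=[-4,54,30] → ·
    (3,4)@(7, 9): e=[4,66,10] → #
    (4,4)@(9, 9): e=[12,78,-10] → ·
  covered (10 px):
    · · · # · · ·
    · · # # · · ·
    · # # # · · ·
    · # # # · · ·
    · · · # · · ·
    · · · · · · ·
    · · · · · · ·

Result: 32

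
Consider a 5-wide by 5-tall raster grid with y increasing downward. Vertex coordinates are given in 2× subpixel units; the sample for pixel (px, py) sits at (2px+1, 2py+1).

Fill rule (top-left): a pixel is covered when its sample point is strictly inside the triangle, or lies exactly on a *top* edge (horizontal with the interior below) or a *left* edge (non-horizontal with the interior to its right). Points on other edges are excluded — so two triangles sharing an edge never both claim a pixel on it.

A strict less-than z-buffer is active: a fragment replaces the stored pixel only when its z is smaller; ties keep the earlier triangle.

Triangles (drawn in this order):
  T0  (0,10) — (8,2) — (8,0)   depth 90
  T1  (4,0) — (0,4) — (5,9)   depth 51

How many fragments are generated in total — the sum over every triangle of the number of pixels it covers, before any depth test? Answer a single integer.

T0:
  2·area = 16  (B↔C swapped to make it positive)
  edge (0, 10)→(8, 0): d=(8,-10) top-left  bias=+0
  edge (8, 0)→(8, 2): d=(0,2) right/bottom  bias=-1
  edge (8, 2)→(0, 10): d=(-8,8) right/bottom  bias=-1
    (4,0)@(9, 1): e=[18,-2,0] → ·  [on edge]
    (3,1)@(7, 3): e=[14,2,0] → ·  [on edge]
    (2,2)@(5, 5): e=[10,6,0] → ·  [on edge]
    (1,3)@(3, 7): e=[6,10,0] → ·  [on edge]
    (0,4)@(1, 9): e=[2,14,0] → ·  [on edge]
  covered (0 px):
    · · · · ·
    · · · · ·
    · · · · ·
    · · · · ·
    · · · · ·
T1:
  2·area = 40  (B↔C swapped to make it positive)
  edge (4, 0)→(5, 9): d=(1,9) right/bottom  bias=-1
  edge (5, 9)→(0, 4): d=(-5,-5) top-left  bias=+0
  edge (0, 4)→(4, 0): d=(4,-4) top-left  bias=+0
    (1,0)@(3, 1): e=[10,30,0] → █  [on edge]
    (2,0)@(5, 1): e=[-8,40,8] → ·
    (0,1)@(1, 3): e=[30,10,0] → █  [on edge]
    (2,1)@(5, 3): e=[-6,30,16] → ·
    (0,2)@(1, 5): e=[32,0,8] → █  [on edge]
    (2,2)@(5, 5): e=[-4,20,24] → ·
    (0,3)@(1, 7): e=[34,-10,16] → ·
    (1,3)@(3, 7): e=[16,0,24] → █  [on edge]
    (2,3)@(5, 7): e=[-2,10,32] → ·
    (1,4)@(3, 9): e=[18,-10,32] → ·
    (2,4)@(5, 9): e=[0,0,40] → ·  [on edge]
  covered (6 px):
    · █ · · ·
    █ █ · · ·
    █ █ · · ·
    · █ · · ·
    · · · · ·

Result: 6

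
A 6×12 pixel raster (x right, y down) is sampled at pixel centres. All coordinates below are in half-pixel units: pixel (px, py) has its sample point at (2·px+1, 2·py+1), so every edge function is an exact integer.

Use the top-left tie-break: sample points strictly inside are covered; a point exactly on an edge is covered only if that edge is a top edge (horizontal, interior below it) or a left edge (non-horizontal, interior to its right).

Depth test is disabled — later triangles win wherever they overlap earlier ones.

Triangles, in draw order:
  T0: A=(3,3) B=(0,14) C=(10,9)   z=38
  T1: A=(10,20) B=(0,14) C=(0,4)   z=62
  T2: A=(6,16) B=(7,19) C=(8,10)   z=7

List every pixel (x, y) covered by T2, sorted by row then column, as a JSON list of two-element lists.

T0:
  2·area = 95  (B↔C swapped to make it positive)
  edge (3, 3)→(10, 9): d=(7,6) right/bottom  bias=-1
  edge (10, 9)→(0, 14): d=(-10,5) right/bottom  bias=-1
  edge (0, 14)→(3, 3): d=(3,-11) top-left  bias=+0
    (1,1)@(3, 3): e=[0,95,0] → ·  [on edge]
    (1,2)@(3, 5): e=[14,75,6] → #
    (2,2)@(5, 5): e=[2,65,28] → #
    (3,2)@(7, 5): e=[-10,55,50] → ·
    (1,3)@(3, 7): e=[28,55,12] → #
    (3,3)@(7, 7): e=[4,35,56] → #
    (4,3)@(9, 7): e=[-8,25,78] → ·
    (1,4)@(3, 9): e=[42,35,18] → #
    (4,4)@(9, 9): e=[6,5,84] → #
    (5,4)@(11, 9): e=[-6,-5,106] → ·
    (0,5)@(1, 11): e=[68,25,2] → #
    (3,5)@(7, 11): e=[32,-5,68] → ·
  covered (13 px):
    · · · · · ·
    · · · · · ·
    · # # · · ·
    · # # # · ·
    · # # # # ·
    # # # · · ·
    # · · · · ·
    · · · · · ·
    · · · · · ·
    · · · · · ·
    · · · · · ·
    · · · · · ·
T1:
  2·area = 100
  edge (10, 20)→(0, 14): d=(-10,-6) top-left  bias=+0
  edge (0, 14)→(0, 4): d=(0,-10) top-left  bias=+0
  edge (0, 4)→(10, 20): d=(10,16) right/bottom  bias=-1
    (0,3)@(1, 7): e=[76,10,14] → #
    (1,3)@(3, 7): e=[88,30,-18] → ·
    (0,4)@(1, 9): e=[56,10,34] → #
    (1,4)@(3, 9): e=[68,30,2] → #
    (2,4)@(5, 9): e=[80,50,-30] → ·
    (0,5)@(1, 11): e=[36,10,54] → #
    (2,5)@(5, 11): e=[60,50,-10] → ·
    (0,6)@(1, 13): e=[16,10,74] → #
    (2,6)@(5, 13): e=[40,50,10] → #
    (3,6)@(7, 13): e=[52,70,-22] → ·
    (0,7)@(1, 15): e=[-4,10,94] → ·
    (1,7)@(3, 15): e=[8,30,62] → #
    (2,8)@(5, 17): e=[0,50,50] → #  [on edge]
  covered (13 px):
    · · · · · ·
    · · · · · ·
    · · · · · ·
    # · · · · ·
    # # · · · ·
    # # · · · ·
    # # # · · ·
    · # # · · ·
    · · # # · ·
    · · · · # ·
    · · · · · ·
    · · · · · ·
T2:
  2·area = 12  (B↔C swapped to make it positive)
  edge (6, 16)→(8, 10): d=(2,-6) top-left  bias=+0
  edge (8, 10)→(7, 19): d=(-1,9) right/bottom  bias=-1
  edge (7, 19)→(6, 16): d=(-1,-3) top-left  bias=+0
    (0,0)@(1, 1): e=[-60,72,0] → ·  [on edge]
    (4,0)@(9, 1): e=[-12,0,24] → ·  [on edge]
    (5,0)@(11, 1): e=[0,-18,30] → ·  [on edge]
    (1,3)@(3, 7): e=[-36,48,0] → ·  [on edge]
    (4,3)@(9, 7): e=[0,-6,18] → ·  [on edge]
    (2,6)@(5, 13): e=[-12,24,0] → ·  [on edge]
    (3,6)@(7, 13): e=[0,6,6] → #  [on edge]
    (4,6)@(9, 13): e=[12,-12,12] → ·
    (3,7)@(7, 15): e=[4,4,4] → #
    (4,7)@(9, 15): e=[16,-14,10] → ·
    (3,8)@(7, 17): e=[8,2,2] → #
    (4,8)@(9, 17): e=[20,-16,8] → ·
    (2,9)@(5, 19): e=[0,18,-6] → ·  [on edge]
    (3,9)@(7, 19): e=[12,0,0] → ·  [on edge]
  covered (3 px):
    · · · · · ·
    · · · · · ·
    · · · · · ·
    · · · · · ·
    · · · · · ·
    · · · · · ·
    · · · # · ·
    · · · # · ·
    · · · # · ·
    · · · · · ·
    · · · · · ·
    · · · · · ·

Final: [[3,6],[3,7],[3,8]]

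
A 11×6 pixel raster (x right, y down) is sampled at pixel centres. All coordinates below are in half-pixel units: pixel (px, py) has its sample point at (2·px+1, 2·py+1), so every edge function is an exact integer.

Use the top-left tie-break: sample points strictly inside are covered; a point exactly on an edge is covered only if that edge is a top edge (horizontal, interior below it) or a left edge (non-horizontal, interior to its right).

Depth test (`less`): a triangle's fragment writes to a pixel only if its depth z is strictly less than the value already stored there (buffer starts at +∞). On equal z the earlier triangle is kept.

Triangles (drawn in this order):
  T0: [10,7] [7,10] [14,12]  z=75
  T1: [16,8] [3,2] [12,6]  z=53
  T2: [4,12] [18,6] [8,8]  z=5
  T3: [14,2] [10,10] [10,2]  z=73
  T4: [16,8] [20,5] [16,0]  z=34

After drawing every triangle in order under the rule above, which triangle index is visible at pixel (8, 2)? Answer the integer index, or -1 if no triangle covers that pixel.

T0:
  2·area = 27  (B↔C swapped to make it positive)
  edge (10, 7)→(14, 12): d=(4,5) right/bottom  bias=-1
  edge (14, 12)→(7, 10): d=(-7,-2) top-left  bias=+0
  edge (7, 10)→(10, 7): d=(3,-3) top-left  bias=+0
    (4,4)@(9, 9): e=[13,11,3] → X
    (5,4)@(11, 9): e=[3,15,9] → X
    (6,4)@(13, 9): e=[-7,19,15] → .
    (4,5)@(9, 11): e=[21,-3,9] → .
    (5,5)@(11, 11): e=[11,1,15] → X
    (6,5)@(13, 11): e=[1,5,21] → X
    (7,5)@(15, 11): e=[-9,9,27] → .
  covered (4 px):
    . . . . . . . . . . .
    . . . . . . . . . . .
    . . . . . . . . . . .
    . . . . . . . . . . .
    . . . . X X . . . . .
    . . . . . X X . . . .
T1:
  2·area = 2
  edge (16, 8)→(3, 2): d=(-13,-6) top-left  bias=+0
  edge (3, 2)→(12, 6): d=(9,4) right/bottom  bias=-1
  edge (12, 6)→(16, 8): d=(4,2) right/bottom  bias=-1
  covered (0 px):
    . . . . . . . . . . .
    . . . . . . . . . . .
    . . . . . . . . . . .
    . . . . . . . . . . .
    . . . . . . . . . . .
    . . . . . . . . . . .
T2:
  2·area = 32  (B↔C swapped to make it positive)
  edge (4, 12)→(8, 8): d=(4,-4) top-left  bias=+0
  edge (8, 8)→(18, 6): d=(10,-2) top-left  bias=+0
  edge (18, 6)→(4, 12): d=(-14,6) right/bottom  bias=-1
    (7,0)@(15, 1): e=[0,-56,88] → .  [on edge]
    (6,1)@(13, 3): e=[0,-40,72] → .  [on edge]
    (5,2)@(11, 5): e=[0,-24,56] → .  [on edge]
    (4,3)@(9, 7): e=[0,-8,40] → .  [on edge]
    (6,3)@(13, 7): e=[16,0,16] → X  [on edge]
    (7,3)@(15, 7): e=[24,4,4] → X
    (8,3)@(17, 7): e=[32,8,-8] → .
    (1,4)@(3, 9): e=[-16,0,48] → .  [on edge]
    (3,4)@(7, 9): e=[0,8,24] → X  [on edge]
    (4,4)@(9, 9): e=[8,12,12] → X
    (5,4)@(11, 9): e=[16,16,0] → .  [on edge]
    (6,4)@(13, 9): e=[24,20,-12] → .
    (2,5)@(5, 11): e=[0,24,8] → X  [on edge]
  covered (5 px):
    . . . . . . . . . . .
    . . . . . . . . . . .
    . . . . . . . . . . .
    . . . . . . X X . . .
    . . . X X . . . . . .
    . . X . . . . . . . .
T3:
  2·area = 32
  edge (14, 2)→(10, 10): d=(-4,8) right/bottom  bias=-1
  edge (10, 10)→(10, 2): d=(0,-8) top-left  bias=+0
  edge (10, 2)→(14, 2): d=(4,0) top-left  bias=+0
    (5,1)@(11, 3): e=[20,8,4] → X
    (6,1)@(13, 3): e=[4,24,4] → X
    (7,1)@(15, 3): e=[-12,40,4] → .
    (5,2)@(11, 5): e=[12,8,12] → X
    (6,2)@(13, 5): e=[-4,24,12] → .
    (5,3)@(11, 7): e=[4,8,20] → X
    (6,3)@(13, 7): e=[-12,24,20] → .
    (5,4)@(11, 9): e=[-4,8,28] → .
  covered (4 px):
    . . . . . . . . . . .
    . . . . . X X . . . .
    . . . . . X . . . . .
    . . . . . X . . . . .
    . . . . . . . . . . .
    . . . . . . . . . . .
T4:
  2·area = 32  (B↔C swapped to make it positive)
  edge (16, 8)→(16, 0): d=(0,-8) top-left  bias=+0
  edge (16, 0)→(20, 5): d=(4,5) right/bottom  bias=-1
  edge (20, 5)→(16, 8): d=(-4,3) right/bottom  bias=-1
    (8,1)@(17, 3): e=[8,7,17] → X
    (9,1)@(19, 3): e=[24,-3,11] → .
    (8,2)@(17, 5): e=[8,15,9] → X
    (9,2)@(19, 5): e=[24,5,3] → X
    (10,2)@(21, 5): e=[40,-5,-3] → .
    (8,3)@(17, 7): e=[8,23,1] → X
    (9,3)@(19, 7): e=[24,13,-5] → .
    (8,4)@(17, 9): e=[8,31,-7] → .
  covered (4 px):
    . . . . . . . . . . .
    . . . . . . . . X . .
    . . . . . . . . X X .
    . . . . . . . . X . .
    . . . . . . . . . . .
    . . . . . . . . . . .

Z-buffer (winner per pixel, '.' = empty):
  . . . . . . . . . . .
  . . . . . 3 3 . 4 . .
  . . . . . 3 . . 4 4 .
  . . . . . 3 2 2 4 . .
  . . . 2 2 0 . . . . .
  . . 2 . . 0 0 . . . .

Result: 4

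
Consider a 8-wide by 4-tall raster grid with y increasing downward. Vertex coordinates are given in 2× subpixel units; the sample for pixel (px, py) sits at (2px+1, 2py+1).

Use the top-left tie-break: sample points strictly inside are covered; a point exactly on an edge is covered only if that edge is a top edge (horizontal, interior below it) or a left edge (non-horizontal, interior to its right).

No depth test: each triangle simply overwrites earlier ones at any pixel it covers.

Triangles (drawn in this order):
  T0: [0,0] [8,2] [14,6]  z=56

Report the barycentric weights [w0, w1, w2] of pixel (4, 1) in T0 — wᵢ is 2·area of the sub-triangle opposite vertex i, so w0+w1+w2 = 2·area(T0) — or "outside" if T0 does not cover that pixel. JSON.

T0:
  2·area = 20
  edge (0, 0)→(8, 2): d=(8,2) right/bottom  bias=-1
  edge (8, 2)→(14, 6): d=(6,4) right/bottom  bias=-1
  edge (14, 6)→(0, 0): d=(-14,-6) top-left  bias=+0
    (1,0)@(3, 1): e=[2,14,4] → █
    (2,0)@(5, 1): e=[-2,6,16] → ·
    (1,1)@(3, 3): e=[18,26,-24] → ·
    (3,1)@(7, 3): e=[10,10,0] → █  [on edge]
    (4,1)@(9, 3): e=[6,2,12] → █
    (5,1)@(11, 3): e=[2,-6,24] → ·
    (3,2)@(7, 5): e=[26,22,-28] → ·
    (4,2)@(9, 5): e=[22,14,-16] → ·
  covered (3 px):
    · █ · · · · · ·
    · · · █ █ · · ·
    · · · · · · · ·
    · · · · · · · ·

Answer: [2,12,6]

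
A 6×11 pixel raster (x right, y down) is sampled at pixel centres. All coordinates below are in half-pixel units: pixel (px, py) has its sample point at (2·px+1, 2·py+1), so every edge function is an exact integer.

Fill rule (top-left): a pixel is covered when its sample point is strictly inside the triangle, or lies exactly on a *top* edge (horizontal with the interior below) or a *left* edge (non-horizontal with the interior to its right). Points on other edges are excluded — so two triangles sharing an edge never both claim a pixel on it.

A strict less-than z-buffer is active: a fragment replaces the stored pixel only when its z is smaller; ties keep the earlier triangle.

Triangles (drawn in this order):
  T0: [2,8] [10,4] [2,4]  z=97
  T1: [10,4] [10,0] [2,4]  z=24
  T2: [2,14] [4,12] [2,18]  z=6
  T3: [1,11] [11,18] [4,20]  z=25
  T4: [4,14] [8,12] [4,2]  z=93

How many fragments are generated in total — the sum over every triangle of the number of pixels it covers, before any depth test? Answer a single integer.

T0:
  2·area = 32  (B↔C swapped to make it positive)
  edge (2, 8)→(2, 4): d=(0,-4) top-left  bias=+0
  edge (2, 4)→(10, 4): d=(8,0) top-left  bias=+0
  edge (10, 4)→(2, 8): d=(-8,4) right/bottom  bias=-1
    (1,2)@(3, 5): e=[4,8,20] → █
    (2,2)@(5, 5): e=[12,8,12] → █
    (3,2)@(7, 5): e=[20,8,4] → █
    (4,2)@(9, 5): e=[28,8,-4] → ·
    (1,3)@(3, 7): e=[4,24,4] → █
    (2,3)@(5, 7): e=[12,24,-4] → ·
    (3,3)@(7, 7): e=[20,24,-12] → ·
    (1,4)@(3, 9): e=[4,40,-12] → ·
  covered (4 px):
    · · · · · ·
    · · · · · ·
    · █ █ █ · ·
    · █ · · · ·
    · · · · · ·
    · · · · · ·
    · · · · · ·
    · · · · · ·
    · · · · · ·
    · · · · · ·
    · · · · · ·
T1:
  2·area = 32  (B↔C swapped to make it positive)
  edge (10, 4)→(2, 4): d=(-8,0) right/bottom  bias=-1
  edge (2, 4)→(10, 0): d=(8,-4) top-left  bias=+0
  edge (10, 0)→(10, 4): d=(0,4) right/bottom  bias=-1
    (4,0)@(9, 1): e=[24,4,4] → █
    (5,0)@(11, 1): e=[24,12,-4] → ·
    (2,1)@(5, 3): e=[8,4,20] → █
    (3,1)@(7, 3): e=[8,12,12] → █
    (5,1)@(11, 3): e=[8,28,-4] → ·
    (2,2)@(5, 5): e=[-8,20,20] → ·
    (3,2)@(7, 5): e=[-8,28,12] → ·
    (4,2)@(9, 5): e=[-8,36,4] → ·
  covered (4 px):
    · · · · █ ·
    · · █ █ █ ·
    · · · · · ·
    · · · · · ·
    · · · · · ·
    · · · · · ·
    · · · · · ·
    · · · · · ·
    · · · · · ·
    · · · · · ·
    · · · · · ·
T2:
  2·area = 8
  edge (2, 14)→(4, 12): d=(2,-2) top-left  bias=+0
  edge (4, 12)→(2, 18): d=(-2,6) right/bottom  bias=-1
  edge (2, 18)→(2, 14): d=(0,-4) top-left  bias=+0
    (3,1)@(7, 3): e=[-12,0,20] → ·  [on edge]
    (5,2)@(11, 5): e=[0,-28,36] → ·  [on edge]
    (4,3)@(9, 7): e=[0,-20,28] → ·  [on edge]
    (2,4)@(5, 9): e=[-4,0,12] → ·  [on edge]
    (3,4)@(7, 9): e=[0,-12,20] → ·  [on edge]
    (2,5)@(5, 11): e=[0,-4,12] → ·  [on edge]
    (1,6)@(3, 13): e=[0,4,4] → █  [on edge]
    (2,6)@(5, 13): e=[4,-8,12] → ·
    (0,7)@(1, 15): e=[0,12,-4] → ·  [on edge]
    (1,7)@(3, 15): e=[4,0,4] → ·  [on edge]
    (0,10)@(1, 21): e=[12,0,-4] → ·  [on edge]
  covered (1 px):
    · · · · · ·
    · · · · · ·
    · · · · · ·
    · · · · · ·
    · · · · · ·
    · · · · · ·
    · █ · · · ·
    · · · · · ·
    · · · · · ·
    · · · · · ·
    · · · · · ·
T3:
  2·area = 69
  edge (1, 11)→(11, 18): d=(10,7) right/bottom  bias=-1
  edge (11, 18)→(4, 20): d=(-7,2) right/bottom  bias=-1
  edge (4, 20)→(1, 11): d=(-3,-9) top-left  bias=+0
    (0,5)@(1, 11): e=[0,69,0] → ·  [on edge]
    (1,6)@(3, 13): e=[6,51,12] → █
    (2,6)@(5, 13): e=[-8,47,30] → ·
    (1,7)@(3, 15): e=[26,37,6] → █
    (2,7)@(5, 15): e=[12,33,24] → █
    (3,7)@(7, 15): e=[-2,29,42] → ·
    (1,8)@(3, 17): e=[46,23,0] → █  [on edge]
    (3,8)@(7, 17): e=[18,15,36] → █
    (4,8)@(9, 17): e=[4,11,54] → █
    (5,8)@(11, 17): e=[-10,7,72] → ·
    (1,9)@(3, 19): e=[66,9,-6] → ·
    (2,9)@(5, 19): e=[52,5,12] → █
  covered (9 px):
    · · · · · ·
    · · · · · ·
    · · · · · ·
    · · · · · ·
    · · · · · ·
    · · · · · ·
    · █ · · · ·
    · █ █ · · ·
    · █ █ █ █ ·
    · · █ █ · ·
    · · · · · ·
T4:
  2·area = 48  (B↔C swapped to make it positive)
  edge (4, 14)→(4, 2): d=(0,-12) top-left  bias=+0
  edge (4, 2)→(8, 12): d=(4,10) right/bottom  bias=-1
  edge (8, 12)→(4, 14): d=(-4,2) right/bottom  bias=-1
    (2,2)@(5, 5): e=[12,2,34] → █
    (3,2)@(7, 5): e=[36,-18,30] → ·
    (2,3)@(5, 7): e=[12,10,26] → █
    (3,3)@(7, 7): e=[36,-10,22] → ·
    (2,4)@(5, 9): e=[12,18,18] → █
    (3,4)@(7, 9): e=[36,-2,14] → ·
    (2,5)@(5, 11): e=[12,26,10] → █
    (3,5)@(7, 11): e=[36,6,6] → █
    (4,5)@(9, 11): e=[60,-14,2] → ·
    (2,6)@(5, 13): e=[12,34,2] → █
    (3,6)@(7, 13): e=[36,14,-2] → ·
    (2,7)@(5, 15): e=[12,42,-6] → ·
  covered (6 px):
    · · · · · ·
    · · · · · ·
    · · █ · · ·
    · · █ · · ·
    · · █ · · ·
    · · █ █ · ·
    · · █ · · ·
    · · · · · ·
    · · · · · ·
    · · · · · ·
    · · · · · ·

Answer: 24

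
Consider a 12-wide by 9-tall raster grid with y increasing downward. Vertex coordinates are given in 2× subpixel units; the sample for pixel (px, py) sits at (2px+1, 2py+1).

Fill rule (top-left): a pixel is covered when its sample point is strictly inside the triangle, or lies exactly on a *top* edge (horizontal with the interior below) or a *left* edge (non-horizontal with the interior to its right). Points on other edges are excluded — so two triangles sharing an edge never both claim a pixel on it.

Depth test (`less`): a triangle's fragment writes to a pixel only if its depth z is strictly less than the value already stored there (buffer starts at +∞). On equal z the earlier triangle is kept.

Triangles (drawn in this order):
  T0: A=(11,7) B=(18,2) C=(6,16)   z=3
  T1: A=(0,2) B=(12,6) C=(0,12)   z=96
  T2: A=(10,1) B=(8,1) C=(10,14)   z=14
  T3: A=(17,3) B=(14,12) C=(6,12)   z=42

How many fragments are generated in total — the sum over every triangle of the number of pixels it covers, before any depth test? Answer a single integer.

T0:
  2·area = 38
  edge (11, 7)→(18, 2): d=(7,-5) top-left  bias=+0
  edge (18, 2)→(6, 16): d=(-12,14) right/bottom  bias=-1
  edge (6, 16)→(11, 7): d=(5,-9) top-left  bias=+0
    (8,1)@(17, 3): e=[2,2,34] → #
    (9,1)@(19, 3): e=[12,-26,52] → ·
    (7,2)@(15, 5): e=[6,6,26] → #
    (8,2)@(17, 5): e=[16,-22,44] → ·
    (5,3)@(11, 7): e=[0,38,0] → #  [on edge]
    (6,3)@(13, 7): e=[10,10,18] → #
    (7,3)@(15, 7): e=[20,-18,36] → ·
    (5,4)@(11, 9): e=[14,14,10] → #
    (6,4)@(13, 9): e=[24,-14,28] → ·
    (4,5)@(9, 11): e=[18,18,2] → #
    (5,5)@(11, 11): e=[28,-10,20] → ·
    (4,6)@(9, 13): e=[32,-6,12] → ·
  covered (6 px):
    · · · · · · · · · · · ·
    · · · · · · · · # · · ·
    · · · · · · · # · · · ·
    · · · · · # # · · · · ·
    · · · · · # · · · · · ·
    · · · · # · · · · · · ·
    · · · · · · · · · · · ·
    · · · · · · · · · · · ·
    · · · · · · · · · · · ·
T1:
  2·area = 120
  edge (0, 2)→(12, 6): d=(12,4) right/bottom  bias=-1
  edge (12, 6)→(0, 12): d=(-12,6) right/bottom  bias=-1
  edge (0, 12)→(0, 2): d=(0,-10) top-left  bias=+0
    (0,1)@(1, 3): e=[8,102,10] → #
    (1,1)@(3, 3): e=[0,90,30] → ·  [on edge]
    (0,2)@(1, 5): e=[32,78,10] → #
    (1,2)@(3, 5): e=[24,66,30] → #
    (2,2)@(5, 5): e=[16,54,50] → #
    (3,2)@(7, 5): e=[8,42,70] → #
    (4,2)@(9, 5): e=[0,30,90] → ·  [on edge]
    (0,3)@(1, 7): e=[56,54,10] → #
    (4,3)@(9, 7): e=[24,6,90] → #
    (5,3)@(11, 7): e=[16,-6,110] → ·
    (7,3)@(15, 7): e=[0,-30,150] → ·  [on edge]
    (0,4)@(1, 9): e=[80,30,10] → #
    (10,4)@(21, 9): e=[0,-90,210] → ·  [on edge]
  covered (14 px):
    · · · · · · · · · · · ·
    # · · · · · · · · · · ·
    # # # # · · · · · · · ·
    # # # # # · · · · · · ·
    # # # · · · · · · · · ·
    # · · · · · · · · · · ·
    · · · · · · · · · · · ·
    · · · · · · · · · · · ·
    · · · · · · · · · · · ·
T2:
  2·area = 26  (B↔C swapped to make it positive)
  edge (10, 1)→(10, 14): d=(0,13) right/bottom  bias=-1
  edge (10, 14)→(8, 1): d=(-2,-13) top-left  bias=+0
  edge (8, 1)→(10, 1): d=(2,0) top-left  bias=+0
    (0,0)@(1, 1): e=[117,-91,0] → ·  [on edge]
    (1,0)@(3, 1): e=[91,-65,0] → ·  [on edge]
    (2,0)@(5, 1): e=[65,-39,0] → ·  [on edge]
    (3,0)@(7, 1): e=[39,-13,0] → ·  [on edge]
    (4,0)@(9, 1): e=[13,13,0] → #  [on edge]
    (5,0)@(11, 1): e=[-13,39,0] → ·  [on edge]
    (6,0)@(13, 1): e=[-39,65,0] → ·  [on edge]
    (7,0)@(15, 1): e=[-65,91,0] → ·  [on edge]
    (8,0)@(17, 1): e=[-91,117,0] → ·  [on edge]
    (9,0)@(19, 1): e=[-117,143,0] → ·  [on edge]
    (10,0)@(21, 1): e=[-143,169,0] → ·  [on edge]
    (11,0)@(23, 1): e=[-169,195,0] → ·  [on edge]
  covered (4 px):
    · · · · # · · · · · · ·
    · · · · # · · · · · · ·
    · · · · # · · · · · · ·
    · · · · # · · · · · · ·
    · · · · · · · · · · · ·
    · · · · · · · · · · · ·
    · · · · · · · · · · · ·
    · · · · · · · · · · · ·
    · · · · · · · · · · · ·
T3:
  2·area = 72
  edge (17, 3)→(14, 12): d=(-3,9) right/bottom  bias=-1
  edge (14, 12)→(6, 12): d=(-8,0) right/bottom  bias=-1
  edge (6, 12)→(17, 3): d=(11,-9) top-left  bias=+0
    (8,1)@(17, 3): e=[0,72,0] → ·  [on edge]
    (7,2)@(15, 5): e=[12,56,4] → #
    (8,2)@(17, 5): e=[-6,56,22] → ·
    (6,3)@(13, 7): e=[24,40,8] → #
    (8,3)@(17, 7): e=[-12,40,44] → ·
    (5,4)@(11, 9): e=[36,24,12] → #
    (7,4)@(15, 9): e=[0,24,48] → ·  [on edge]
    (4,5)@(9, 11): e=[48,8,16] → #
    (7,5)@(15, 11): e=[-6,8,70] → ·
    (4,6)@(9, 13): e=[42,-8,38] → ·
    (5,6)@(11, 13): e=[24,-8,56] → ·
    (6,6)@(13, 13): e=[6,-8,74] → ·
    (6,7)@(13, 15): e=[0,-24,96] → ·  [on edge]
  covered (8 px):
    · · · · · · · · · · · ·
    · · · · · · · · · · · ·
    · · · · · · · # · · · ·
    · · · · · · # # · · · ·
    · · · · · # # · · · · ·
    · · · · # # # · · · · ·
    · · · · · · · · · · · ·
    · · · · · · · · · · · ·
    · · · · · · · · · · · ·

Final: 32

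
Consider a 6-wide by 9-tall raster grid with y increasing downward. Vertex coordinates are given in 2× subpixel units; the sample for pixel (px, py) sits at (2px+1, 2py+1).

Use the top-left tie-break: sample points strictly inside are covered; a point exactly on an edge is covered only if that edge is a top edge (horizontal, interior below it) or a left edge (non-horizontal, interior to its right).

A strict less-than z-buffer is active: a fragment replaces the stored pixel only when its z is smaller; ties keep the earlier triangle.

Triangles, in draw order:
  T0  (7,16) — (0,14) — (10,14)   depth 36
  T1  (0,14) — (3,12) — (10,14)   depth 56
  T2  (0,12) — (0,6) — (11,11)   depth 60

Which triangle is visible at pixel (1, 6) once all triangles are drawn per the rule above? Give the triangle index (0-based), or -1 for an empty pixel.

T0:
  2·area = 20
  edge (7, 16)→(0, 14): d=(-7,-2) top-left  bias=+0
  edge (0, 14)→(10, 14): d=(10,0) top-left  bias=+0
  edge (10, 14)→(7, 16): d=(-3,2) right/bottom  bias=-1
    (2,7)@(5, 15): e=[3,10,7] → #
    (3,7)@(7, 15): e=[7,10,3] → #
    (4,7)@(9, 15): e=[11,10,-1] → ·
    (2,8)@(5, 17): e=[-11,30,1] → ·
    (3,8)@(7, 17): e=[-7,30,-3] → ·
  covered (2 px):
    · · · · · ·
    · · · · · ·
    · · · · · ·
    · · · · · ·
    · · · · · ·
    · · · · · ·
    · · · · · ·
    · · # # · ·
    · · · · · ·
T1:
  2·area = 20
  edge (0, 14)→(3, 12): d=(3,-2) top-left  bias=+0
  edge (3, 12)→(10, 14): d=(7,2) right/bottom  bias=-1
  edge (10, 14)→(0, 14): d=(-10,0) right/bottom  bias=-1
    (1,6)@(3, 13): e=[3,7,10] → #
    (2,6)@(5, 13): e=[7,3,10] → #
    (3,6)@(7, 13): e=[11,-1,10] → ·
    (1,7)@(3, 15): e=[9,21,-10] → ·
    (2,7)@(5, 15): e=[13,17,-10] → ·
  covered (2 px):
    · · · · · ·
    · · · · · ·
    · · · · · ·
    · · · · · ·
    · · · · · ·
    · · · · · ·
    · # # · · ·
    · · · · · ·
    · · · · · ·
T2:
  2·area = 66
  edge (0, 12)→(0, 6): d=(0,-6) top-left  bias=+0
  edge (0, 6)→(11, 11): d=(11,5) right/bottom  bias=-1
  edge (11, 11)→(0, 12): d=(-11,1) right/bottom  bias=-1
    (0,3)@(1, 7): e=[6,6,54] → #
    (1,3)@(3, 7): e=[18,-4,52] → ·
    (0,4)@(1, 9): e=[6,28,32] → #
    (1,4)@(3, 9): e=[18,18,30] → #
    (2,4)@(5, 9): e=[30,8,28] → #
    (3,4)@(7, 9): e=[42,-2,26] → ·
    (0,5)@(1, 11): e=[6,50,10] → #
    (3,5)@(7, 11): e=[42,20,4] → #
    (4,5)@(9, 11): e=[54,10,2] → #
    (5,5)@(11, 11): e=[66,0,0] → ·  [on edge]
    (0,6)@(1, 13): e=[6,72,-12] → ·
    (1,6)@(3, 13): e=[18,62,-14] → ·
  covered (9 px):
    · · · · · ·
    · · · · · ·
    · · · · · ·
    # · · · · ·
    # # # · · ·
    # # # # # ·
    · · · · · ·
    · · · · · ·
    · · · · · ·

Z-buffer (winner per pixel, '.' = empty):
  . . . . . .
  . . . . . .
  . . . . . .
  2 . . . . .
  2 2 2 . . .
  2 2 2 2 2 .
  . 1 1 . . .
  . . 0 0 . .
  . . . . . .

Answer: 1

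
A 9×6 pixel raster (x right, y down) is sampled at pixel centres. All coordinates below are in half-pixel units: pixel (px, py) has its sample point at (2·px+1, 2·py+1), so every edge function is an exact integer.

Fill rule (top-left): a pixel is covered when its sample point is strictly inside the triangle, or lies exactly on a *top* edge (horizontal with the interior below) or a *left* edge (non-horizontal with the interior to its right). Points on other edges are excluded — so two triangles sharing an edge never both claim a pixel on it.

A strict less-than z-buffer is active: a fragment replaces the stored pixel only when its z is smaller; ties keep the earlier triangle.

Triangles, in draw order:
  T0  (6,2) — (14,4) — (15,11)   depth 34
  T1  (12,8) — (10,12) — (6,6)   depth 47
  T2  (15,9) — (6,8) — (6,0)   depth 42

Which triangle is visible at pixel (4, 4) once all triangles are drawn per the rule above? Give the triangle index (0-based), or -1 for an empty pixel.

T0:
  2·area = 54
  edge (6, 2)→(14, 4): d=(8,2) right/bottom  bias=-1
  edge (14, 4)→(15, 11): d=(1,7) right/bottom  bias=-1
  edge (15, 11)→(6, 2): d=(-9,-9) top-left  bias=+0
    (2,0)@(5, 1): e=[-6,60,0] → .  [on edge]
    (3,1)@(7, 3): e=[6,48,0] → X  [on edge]
    (4,1)@(9, 3): e=[2,34,18] → X
    (5,1)@(11, 3): e=[-2,20,36] → .
    (3,2)@(7, 5): e=[22,50,-18] → .
    (4,2)@(9, 5): e=[18,36,0] → X  [on edge]
    (5,2)@(11, 5): e=[14,22,18] → X
    (6,2)@(13, 5): e=[10,8,36] → X
    (7,2)@(15, 5): e=[6,-6,54] → .
    (4,3)@(9, 7): e=[34,38,-18] → .
    (5,3)@(11, 7): e=[30,24,0] → X  [on edge]
    (7,3)@(15, 7): e=[22,-4,36] → .
    (6,4)@(13, 9): e=[42,12,0] → X  [on edge]
    (7,5)@(15, 11): e=[54,0,0] → .  [on edge]
  covered (8 px):
    . . . . . . . . .
    . . . X X . . . .
    . . . . X X X . .
    . . . . . X X . .
    . . . . . . X . .
    . . . . . . . . .
T1:
  2·area = 28
  edge (12, 8)→(10, 12): d=(-2,4) right/bottom  bias=-1
  edge (10, 12)→(6, 6): d=(-4,-6) top-left  bias=+0
  edge (6, 6)→(12, 8): d=(6,2) right/bottom  bias=-1
    (1,2)@(3, 5): e=[42,-14,0] → .  [on edge]
    (3,3)@(7, 7): e=[22,2,4] → X
    (4,3)@(9, 7): e=[14,14,0] → .  [on edge]
    (3,4)@(7, 9): e=[18,-6,16] → .
    (4,4)@(9, 9): e=[10,6,12] → X
    (5,4)@(11, 9): e=[2,18,8] → X
    (6,4)@(13, 9): e=[-6,30,4] → .
    (7,4)@(15, 9): e=[-14,42,0] → .  [on edge]
    (4,5)@(9, 11): e=[6,-2,24] → .
    (5,5)@(11, 11): e=[-2,10,20] → .
  covered (3 px):
    . . . . . . . . .
    . . . . . . . . .
    . . . . . . . . .
    . . . X . . . . .
    . . . . X X . . .
    . . . . . . . . .
T2:
  2·area = 72
  edge (15, 9)→(6, 8): d=(-9,-1) top-left  bias=+0
  edge (6, 8)→(6, 0): d=(0,-8) top-left  bias=+0
  edge (6, 0)→(15, 9): d=(9,9) right/bottom  bias=-1
    (3,0)@(7, 1): e=[64,8,0] → .  [on edge]
    (3,1)@(7, 3): e=[46,8,18] → X
    (4,1)@(9, 3): e=[48,24,0] → .  [on edge]
    (3,2)@(7, 5): e=[28,8,36] → X
    (4,2)@(9, 5): e=[30,24,18] → X
    (5,2)@(11, 5): e=[32,40,0] → .  [on edge]
    (3,3)@(7, 7): e=[10,8,54] → X
    (5,3)@(11, 7): e=[14,40,18] → X
    (6,3)@(13, 7): e=[16,56,0] → .  [on edge]
    (3,4)@(7, 9): e=[-8,8,72] → .
    (4,4)@(9, 9): e=[-6,24,54] → .
    (5,4)@(11, 9): e=[-4,40,36] → .
    (7,4)@(15, 9): e=[0,72,0] → .  [on edge]
    (8,5)@(17, 11): e=[-16,88,0] → .  [on edge]
  covered (6 px):
    . . . . . . . . .
    . . . X . . . . .
    . . . X X . . . .
    . . . X X X . . .
    . . . . . . . . .
    . . . . . . . . .

Z-buffer (winner per pixel, '.' = empty):
  . . . . . . . . .
  . . . 0 0 . . . .
  . . . 2 0 0 0 . .
  . . . 2 2 0 0 . .
  . . . . 1 1 0 . .
  . . . . . . . . .

Answer: 1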